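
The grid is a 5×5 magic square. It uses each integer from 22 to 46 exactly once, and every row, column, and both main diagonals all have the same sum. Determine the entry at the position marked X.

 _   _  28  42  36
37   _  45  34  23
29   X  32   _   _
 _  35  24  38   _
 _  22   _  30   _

43

The entries are 22 through 46, which sum to 850, so each line sums to 850/5 = 170.
Row 2 must total 170; the given cells sum to 139, so (2,2) = 31.
Column 3: 28 + 45 + 32 + 24 + ? = 170, so (5,3) = 41.
Column 4 needs 170; the known cells sum to 144, so (3,4) = 26.
Using anti-diagonal: 36 + 34 + 32 + 35 + ? → (5,1) = 170 − 137 = 33.
From row 5, 170 − (33 + 22 + 41 + 30) gives (5,5) = 44.
Main diagonal must total 170; the given cells sum to 145, so (1,1) = 25.
Using row 1: 25 + 28 + 42 + 36 + ? → (1,2) = 170 − 131 = 39.
From column 1, 170 − (25 + 37 + 29 + 33) gives (4,1) = 46.
Column 2 needs 170; the known cells sum to 127, so (3,2) = 43.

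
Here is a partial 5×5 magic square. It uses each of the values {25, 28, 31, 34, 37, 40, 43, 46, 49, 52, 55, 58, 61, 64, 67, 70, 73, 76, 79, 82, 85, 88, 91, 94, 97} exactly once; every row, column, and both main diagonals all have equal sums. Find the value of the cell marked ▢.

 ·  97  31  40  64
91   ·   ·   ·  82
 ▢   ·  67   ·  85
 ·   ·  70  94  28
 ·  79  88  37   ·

34

The 25 entries sum to 1525, so each line sums to 1525/5 = 305.
Row 1 needs 305; the known cells sum to 232, so (1,1) = 73.
The remaining cell in column 3 is (2,3) = 305 − 256 = 49.
Column 5: 64 + 82 + 85 + 28 + ? = 305, so (5,5) = 46.
Main diagonal: 73 + 67 + 94 + 46 + ? = 305, so (2,2) = 25.
The remaining cell in row 2 is (2,4) = 305 − 247 = 58.
The remaining cell in row 5 is (5,1) = 305 − 250 = 55.
Column 4: 40 + 58 + 94 + 37 + ? = 305, so (3,4) = 76.
Anti-diagonal: 64 + 58 + 67 + 55 + ? = 305, so (4,2) = 61.
Row 4: 61 + 70 + 94 + 28 + ? = 305, so (4,1) = 52.
Column 1 needs 305; the known cells sum to 271, so (3,1) = 34.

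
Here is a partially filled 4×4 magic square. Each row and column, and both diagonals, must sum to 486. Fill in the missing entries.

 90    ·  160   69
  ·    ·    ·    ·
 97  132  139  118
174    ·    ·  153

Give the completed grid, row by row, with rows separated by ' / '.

Row 1: 90 + 160 + 69 + ? = 486, so (1,2) = 167.
Using column 1: 90 + 97 + 174 + ? → (2,1) = 486 − 361 = 125.
Column 4: 69 + 118 + 153 + ? = 486, so (2,4) = 146.
Using main diagonal: 90 + 139 + 153 + ? → (2,2) = 486 − 382 = 104.
From anti-diagonal, 486 − (69 + 132 + 174) gives (2,3) = 111.
The remaining cell in column 2 is (4,2) = 486 − 403 = 83.
The remaining cell in column 3 is (4,3) = 486 − 410 = 76.

90 167 160 69 / 125 104 111 146 / 97 132 139 118 / 174 83 76 153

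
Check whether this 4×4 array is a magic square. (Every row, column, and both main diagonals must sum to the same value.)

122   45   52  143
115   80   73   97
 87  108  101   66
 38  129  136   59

No — row 2 sums to 365 but row 4 sums to 362.

Row 1: 122 + 45 + 52 + 143 = 362.
Row 2: 115 + 80 + 73 + 97 = 365.
Row 3: 87 + 108 + 101 + 66 = 362.
Row 4: 38 + 129 + 136 + 59 = 362.
Column 1: 122 + 115 + 87 + 38 = 362.
Column 2: 45 + 80 + 108 + 129 = 362.
Column 3: 52 + 73 + 101 + 136 = 362.
Column 4: 143 + 97 + 66 + 59 = 365.
Main diagonal: 122 + 80 + 101 + 59 = 362.
Anti-diagonal: 143 + 73 + 108 + 38 = 362.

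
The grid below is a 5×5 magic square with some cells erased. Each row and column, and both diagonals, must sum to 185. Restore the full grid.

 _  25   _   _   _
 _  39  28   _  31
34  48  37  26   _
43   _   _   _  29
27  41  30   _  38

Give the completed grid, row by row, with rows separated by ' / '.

36 25 44 33 47 / 45 39 28 42 31 / 34 48 37 26 40 / 43 32 46 35 29 / 27 41 30 49 38

Row 3 must total 185; the given cells sum to 145, so (3,5) = 40.
Row 5 must total 185; the given cells sum to 136, so (5,4) = 49.
Column 2 needs 185; the known cells sum to 153, so (4,2) = 32.
From column 5, 185 − (31 + 40 + 29 + 38) gives (1,5) = 47.
The remaining cell in anti-diagonal is (2,4) = 185 − 143 = 42.
From row 2, 185 − (39 + 28 + 42 + 31) gives (2,1) = 45.
From column 1, 185 − (45 + 34 + 43 + 27) gives (1,1) = 36.
Main diagonal must total 185; the given cells sum to 150, so (4,4) = 35.
Using row 4: 43 + 32 + 35 + 29 + ? → (4,3) = 185 − 139 = 46.
Column 3 needs 185; the known cells sum to 141, so (1,3) = 44.
Using column 4: 42 + 26 + 35 + 49 + ? → (1,4) = 185 − 152 = 33.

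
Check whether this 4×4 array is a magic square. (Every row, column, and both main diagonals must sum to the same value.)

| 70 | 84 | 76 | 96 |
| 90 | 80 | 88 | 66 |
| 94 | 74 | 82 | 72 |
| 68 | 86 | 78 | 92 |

Row 1: 70 + 84 + 76 + 96 = 326.
Row 2: 90 + 80 + 88 + 66 = 324.
Row 3: 94 + 74 + 82 + 72 = 322.
Row 4: 68 + 86 + 78 + 92 = 324.
Column 1: 70 + 90 + 94 + 68 = 322.
Column 2: 84 + 80 + 74 + 86 = 324.
Column 3: 76 + 88 + 82 + 78 = 324.
Column 4: 96 + 66 + 72 + 92 = 326.
Main diagonal: 70 + 80 + 82 + 92 = 324.
Anti-diagonal: 96 + 88 + 74 + 68 = 326.

No — column 4 sums to 326 but column 2 sums to 324.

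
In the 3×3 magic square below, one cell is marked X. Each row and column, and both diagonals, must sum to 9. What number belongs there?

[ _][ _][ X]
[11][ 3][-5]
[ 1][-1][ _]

5

Row 3 needs 9; the known cells sum to 0, so (3,3) = 9.
Column 1 must total 9; the given cells sum to 12, so (1,1) = -3.
The remaining cell in column 2 is (1,2) = 9 − 2 = 7.
Column 3: -5 + 9 + ? = 9, so (1,3) = 5.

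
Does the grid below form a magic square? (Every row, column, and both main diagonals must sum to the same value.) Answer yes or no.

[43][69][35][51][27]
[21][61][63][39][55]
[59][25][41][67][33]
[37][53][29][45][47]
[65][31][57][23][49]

Row 1: 43 + 69 + 35 + 51 + 27 = 225.
Row 2: 21 + 61 + 63 + 39 + 55 = 239.
Row 3: 59 + 25 + 41 + 67 + 33 = 225.
Row 4: 37 + 53 + 29 + 45 + 47 = 211.
Row 5: 65 + 31 + 57 + 23 + 49 = 225.
Column 1: 43 + 21 + 59 + 37 + 65 = 225.
Column 2: 69 + 61 + 25 + 53 + 31 = 239.
Column 3: 35 + 63 + 41 + 29 + 57 = 225.
Column 4: 51 + 39 + 67 + 45 + 23 = 225.
Column 5: 27 + 55 + 33 + 47 + 49 = 211.
Main diagonal: 43 + 61 + 41 + 45 + 49 = 239.
Anti-diagonal: 27 + 39 + 41 + 53 + 65 = 225.

No — anti-diagonal sums to 225 but column 2 sums to 239.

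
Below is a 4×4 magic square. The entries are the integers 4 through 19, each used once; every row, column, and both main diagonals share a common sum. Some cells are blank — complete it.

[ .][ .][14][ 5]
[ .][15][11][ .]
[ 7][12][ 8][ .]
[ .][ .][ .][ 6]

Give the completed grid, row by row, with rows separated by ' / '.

The entries are 4 through 19, which sum to 184, so each line sums to 184/4 = 46.
The remaining cell in row 3 is (3,4) = 46 − 27 = 19.
Column 3 needs 46; the known cells sum to 33, so (4,3) = 13.
Column 4 must total 46; the given cells sum to 30, so (2,4) = 16.
Main diagonal needs 46; the known cells sum to 29, so (1,1) = 17.
The remaining cell in anti-diagonal is (4,1) = 46 − 28 = 18.
From row 1, 46 − (17 + 14 + 5) gives (1,2) = 10.
Row 2 must total 46; the given cells sum to 42, so (2,1) = 4.
Using row 4: 18 + 13 + 6 + ? → (4,2) = 46 − 37 = 9.

17 10 14 5 / 4 15 11 16 / 7 12 8 19 / 18 9 13 6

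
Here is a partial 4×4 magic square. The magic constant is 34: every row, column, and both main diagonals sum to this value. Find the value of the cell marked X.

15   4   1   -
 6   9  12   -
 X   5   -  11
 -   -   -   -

Row 1: 15 + 4 + 1 + ? = 34, so (1,4) = 14.
Row 2 needs 34; the known cells sum to 27, so (2,4) = 7.
Column 2 needs 34; the known cells sum to 18, so (4,2) = 16.
Using column 4: 14 + 7 + 11 + ? → (4,4) = 34 − 32 = 2.
Main diagonal: 15 + 9 + 2 + ? = 34, so (3,3) = 8.
The remaining cell in anti-diagonal is (4,1) = 34 − 31 = 3.
From row 3, 34 − (5 + 8 + 11) gives (3,1) = 10.

10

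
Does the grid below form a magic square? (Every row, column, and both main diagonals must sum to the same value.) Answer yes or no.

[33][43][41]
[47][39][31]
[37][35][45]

Row 1: 33 + 43 + 41 = 117.
Row 2: 47 + 39 + 31 = 117.
Row 3: 37 + 35 + 45 = 117.
Column 1: 33 + 47 + 37 = 117.
Column 2: 43 + 39 + 35 = 117.
Column 3: 41 + 31 + 45 = 117.
Main diagonal: 33 + 39 + 45 = 117.
Anti-diagonal: 41 + 39 + 37 = 117.
All lines sum to 117.

Yes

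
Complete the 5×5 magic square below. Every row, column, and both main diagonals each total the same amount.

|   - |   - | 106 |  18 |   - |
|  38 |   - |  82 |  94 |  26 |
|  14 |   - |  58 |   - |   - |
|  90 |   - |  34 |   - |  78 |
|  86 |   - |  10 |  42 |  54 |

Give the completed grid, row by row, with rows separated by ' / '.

Column 3 is already complete: 106 + 82 + 58 + 34 + 10 = 290, so that is the magic constant.
Using row 2: 38 + 82 + 94 + 26 + ? → (2,2) = 290 − 240 = 50.
The remaining cell in row 5 is (5,2) = 290 − 192 = 98.
From column 1, 290 − (38 + 14 + 90 + 86) gives (1,1) = 62.
Main diagonal must total 290; the given cells sum to 224, so (4,4) = 66.
Row 4 needs 290; the known cells sum to 268, so (4,2) = 22.
Column 4 needs 290; the known cells sum to 220, so (3,4) = 70.
Anti-diagonal: 94 + 58 + 22 + 86 + ? = 290, so (1,5) = 30.
Using row 1: 62 + 106 + 18 + 30 + ? → (1,2) = 290 − 216 = 74.
Column 2 must total 290; the given cells sum to 244, so (3,2) = 46.
From column 5, 290 − (30 + 26 + 78 + 54) gives (3,5) = 102.

62 74 106 18 30 / 38 50 82 94 26 / 14 46 58 70 102 / 90 22 34 66 78 / 86 98 10 42 54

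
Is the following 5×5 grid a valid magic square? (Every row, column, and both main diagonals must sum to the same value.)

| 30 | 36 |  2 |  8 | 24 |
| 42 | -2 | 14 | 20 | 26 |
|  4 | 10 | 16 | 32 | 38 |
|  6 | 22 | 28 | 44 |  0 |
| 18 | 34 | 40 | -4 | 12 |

Yes

Row 1: 30 + 36 + 2 + 8 + 24 = 100.
Row 2: 42 + (-2) + 14 + 20 + 26 = 100.
Row 3: 4 + 10 + 16 + 32 + 38 = 100.
Row 4: 6 + 22 + 28 + 44 + 0 = 100.
Row 5: 18 + 34 + 40 + (-4) + 12 = 100.
Column 1: 30 + 42 + 4 + 6 + 18 = 100.
Column 2: 36 + (-2) + 10 + 22 + 34 = 100.
Column 3: 2 + 14 + 16 + 28 + 40 = 100.
Column 4: 8 + 20 + 32 + 44 + (-4) = 100.
Column 5: 24 + 26 + 38 + 0 + 12 = 100.
Main diagonal: 30 + (-2) + 16 + 44 + 12 = 100.
Anti-diagonal: 24 + 20 + 16 + 22 + 18 = 100.
All lines sum to 100.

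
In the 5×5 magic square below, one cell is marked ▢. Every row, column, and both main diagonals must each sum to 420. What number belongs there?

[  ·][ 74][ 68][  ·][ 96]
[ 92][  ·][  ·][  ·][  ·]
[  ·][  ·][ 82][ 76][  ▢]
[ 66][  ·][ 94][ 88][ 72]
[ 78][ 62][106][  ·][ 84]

60

Row 4 needs 420; the known cells sum to 320, so (4,2) = 100.
From row 5, 420 − (78 + 62 + 106 + 84) gives (5,4) = 90.
From column 3, 420 − (68 + 82 + 94 + 106) gives (2,3) = 70.
Anti-diagonal: 96 + 82 + 100 + 78 + ? = 420, so (2,4) = 64.
Using column 4: 64 + 76 + 88 + 90 + ? → (1,4) = 420 − 318 = 102.
From row 1, 420 − (74 + 68 + 102 + 96) gives (1,1) = 80.
Column 1 must total 420; the given cells sum to 316, so (3,1) = 104.
Main diagonal must total 420; the given cells sum to 334, so (2,2) = 86.
Row 2 needs 420; the known cells sum to 312, so (2,5) = 108.
Using column 2: 74 + 86 + 100 + 62 + ? → (3,2) = 420 − 322 = 98.
Column 5 must total 420; the given cells sum to 360, so (3,5) = 60.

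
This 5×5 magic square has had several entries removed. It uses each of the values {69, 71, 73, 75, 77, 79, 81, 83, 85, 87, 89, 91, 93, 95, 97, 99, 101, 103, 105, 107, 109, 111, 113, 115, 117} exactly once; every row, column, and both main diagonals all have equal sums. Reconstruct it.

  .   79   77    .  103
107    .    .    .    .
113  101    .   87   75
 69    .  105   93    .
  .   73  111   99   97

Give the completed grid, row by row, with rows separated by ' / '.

The 25 entries sum to 2325, so each line sums to 2325/5 = 465.
Row 3 needs 465; the known cells sum to 376, so (3,3) = 89.
Using row 5: 73 + 111 + 99 + 97 + ? → (5,1) = 465 − 380 = 85.
Column 1 must total 465; the given cells sum to 374, so (1,1) = 91.
Column 3: 77 + 89 + 105 + 111 + ? = 465, so (2,3) = 83.
The remaining cell in main diagonal is (2,2) = 465 − 370 = 95.
Row 1: 91 + 79 + 77 + 103 + ? = 465, so (1,4) = 115.
Column 2: 79 + 95 + 101 + 73 + ? = 465, so (4,2) = 117.
Column 4: 115 + 87 + 93 + 99 + ? = 465, so (2,4) = 71.
Row 2 needs 465; the known cells sum to 356, so (2,5) = 109.
Row 4: 69 + 117 + 105 + 93 + ? = 465, so (4,5) = 81.

91 79 77 115 103 / 107 95 83 71 109 / 113 101 89 87 75 / 69 117 105 93 81 / 85 73 111 99 97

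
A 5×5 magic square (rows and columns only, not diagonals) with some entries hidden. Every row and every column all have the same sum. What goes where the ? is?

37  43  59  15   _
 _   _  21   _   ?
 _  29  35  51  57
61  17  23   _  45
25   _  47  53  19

Column 3 is complete and sums to 185; that is the magic constant.
Using row 1: 37 + 43 + 59 + 15 + ? → (1,5) = 185 − 154 = 31.
Row 3 must total 185; the given cells sum to 172, so (3,1) = 13.
Using row 4: 61 + 17 + 23 + 45 + ? → (4,4) = 185 − 146 = 39.
From row 5, 185 − (25 + 47 + 53 + 19) gives (5,2) = 41.
From column 1, 185 − (37 + 13 + 61 + 25) gives (2,1) = 49.
Column 2 must total 185; the given cells sum to 130, so (2,2) = 55.
Using column 4: 15 + 51 + 39 + 53 + ? → (2,4) = 185 − 158 = 27.
Column 5 needs 185; the known cells sum to 152, so (2,5) = 33.

33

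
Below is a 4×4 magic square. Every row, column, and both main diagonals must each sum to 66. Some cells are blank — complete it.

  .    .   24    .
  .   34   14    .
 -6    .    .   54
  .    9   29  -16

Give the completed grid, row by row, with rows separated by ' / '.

From row 4, 66 − (9 + 29 + (-16)) gives (4,1) = 44.
Column 3 needs 66; the known cells sum to 67, so (3,3) = -1.
Main diagonal: 34 + (-1) + (-16) + ? = 66, so (1,1) = 49.
Row 3 needs 66; the known cells sum to 47, so (3,2) = 19.
From column 1, 66 − (49 + (-6) + 44) gives (2,1) = -21.
The remaining cell in column 2 is (1,2) = 66 − 62 = 4.
Anti-diagonal must total 66; the given cells sum to 77, so (1,4) = -11.
Row 2 must total 66; the given cells sum to 27, so (2,4) = 39.

49 4 24 -11 / -21 34 14 39 / -6 19 -1 54 / 44 9 29 -16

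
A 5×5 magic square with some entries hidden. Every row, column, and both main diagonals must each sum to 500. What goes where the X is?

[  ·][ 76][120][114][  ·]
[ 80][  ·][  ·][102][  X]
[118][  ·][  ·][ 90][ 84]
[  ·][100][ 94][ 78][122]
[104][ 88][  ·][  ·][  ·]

86

Using row 4: 100 + 94 + 78 + 122 + ? → (4,1) = 500 − 394 = 106.
Column 1: 80 + 118 + 106 + 104 + ? = 500, so (1,1) = 92.
The remaining cell in column 4 is (5,4) = 500 − 384 = 116.
Row 1: 92 + 76 + 120 + 114 + ? = 500, so (1,5) = 98.
Anti-diagonal must total 500; the given cells sum to 404, so (3,3) = 96.
Row 3 must total 500; the given cells sum to 388, so (3,2) = 112.
Column 2: 76 + 112 + 100 + 88 + ? = 500, so (2,2) = 124.
From main diagonal, 500 − (92 + 124 + 96 + 78) gives (5,5) = 110.
Using row 5: 104 + 88 + 116 + 110 + ? → (5,3) = 500 − 418 = 82.
From column 3, 500 − (120 + 96 + 94 + 82) gives (2,3) = 108.
The remaining cell in column 5 is (2,5) = 500 − 414 = 86.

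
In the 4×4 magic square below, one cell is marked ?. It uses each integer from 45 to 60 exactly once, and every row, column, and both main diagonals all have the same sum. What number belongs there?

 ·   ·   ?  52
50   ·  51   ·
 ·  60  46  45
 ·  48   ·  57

The entries are 45 through 60, which sum to 840, so each line sums to 840/4 = 210.
Using row 3: 60 + 46 + 45 + ? → (3,1) = 210 − 151 = 59.
Column 4 must total 210; the given cells sum to 154, so (2,4) = 56.
Anti-diagonal must total 210; the given cells sum to 163, so (4,1) = 47.
Row 2 needs 210; the known cells sum to 157, so (2,2) = 53.
The remaining cell in row 4 is (4,3) = 210 − 152 = 58.
Column 1: 50 + 59 + 47 + ? = 210, so (1,1) = 54.
The remaining cell in column 2 is (1,2) = 210 − 161 = 49.
Column 3 must total 210; the given cells sum to 155, so (1,3) = 55.

55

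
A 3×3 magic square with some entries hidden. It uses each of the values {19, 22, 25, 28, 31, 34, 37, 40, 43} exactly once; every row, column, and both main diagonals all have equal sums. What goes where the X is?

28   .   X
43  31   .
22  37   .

40

The 9 entries sum to 279, so each line sums to 279/3 = 93.
Row 2: 43 + 31 + ? = 93, so (2,3) = 19.
Row 3: 22 + 37 + ? = 93, so (3,3) = 34.
Using column 2: 31 + 37 + ? → (1,2) = 93 − 68 = 25.
Using column 3: 19 + 34 + ? → (1,3) = 93 − 53 = 40.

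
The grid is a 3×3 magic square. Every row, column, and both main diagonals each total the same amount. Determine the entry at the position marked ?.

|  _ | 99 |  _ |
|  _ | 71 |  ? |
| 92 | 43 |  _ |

Column 2 is complete and sums to 213; that is the magic constant.
Row 3: 92 + 43 + ? = 213, so (3,3) = 78.
Main diagonal: 71 + 78 + ? = 213, so (1,1) = 64.
Using anti-diagonal: 71 + 92 + ? → (1,3) = 213 − 163 = 50.
Column 1 must total 213; the given cells sum to 156, so (2,1) = 57.
Column 3 needs 213; the known cells sum to 128, so (2,3) = 85.

85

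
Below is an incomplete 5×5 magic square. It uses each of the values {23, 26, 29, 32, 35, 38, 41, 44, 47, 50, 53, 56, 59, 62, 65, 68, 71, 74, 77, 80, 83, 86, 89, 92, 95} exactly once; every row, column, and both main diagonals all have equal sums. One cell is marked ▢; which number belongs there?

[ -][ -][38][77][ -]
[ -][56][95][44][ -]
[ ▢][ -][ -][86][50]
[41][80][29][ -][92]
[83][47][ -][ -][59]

74

The 25 entries sum to 1475, so each line sums to 1475/5 = 295.
Row 4 must total 295; the given cells sum to 242, so (4,4) = 53.
Column 4 must total 295; the given cells sum to 260, so (5,4) = 35.
Row 5 needs 295; the known cells sum to 224, so (5,3) = 71.
Using column 3: 38 + 95 + 29 + 71 + ? → (3,3) = 295 − 233 = 62.
Main diagonal must total 295; the given cells sum to 230, so (1,1) = 65.
Anti-diagonal must total 295; the given cells sum to 269, so (1,5) = 26.
Row 1 must total 295; the given cells sum to 206, so (1,2) = 89.
Column 2: 89 + 56 + 80 + 47 + ? = 295, so (3,2) = 23.
Column 5: 26 + 50 + 92 + 59 + ? = 295, so (2,5) = 68.
The remaining cell in row 2 is (2,1) = 295 − 263 = 32.
Row 3 needs 295; the known cells sum to 221, so (3,1) = 74.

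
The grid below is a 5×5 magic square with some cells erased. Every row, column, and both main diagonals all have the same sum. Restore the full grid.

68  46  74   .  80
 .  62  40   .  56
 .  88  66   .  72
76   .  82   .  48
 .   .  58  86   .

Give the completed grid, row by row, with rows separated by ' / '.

68 46 74 52 80 / 84 62 40 78 56 / 50 88 66 44 72 / 76 54 82 60 48 / 42 70 58 86 64

Column 3 is already complete: 74 + 40 + 66 + 82 + 58 = 320, so that is the magic constant.
Using row 1: 68 + 46 + 74 + 80 + ? → (1,4) = 320 − 268 = 52.
Column 5: 80 + 56 + 72 + 48 + ? = 320, so (5,5) = 64.
Using main diagonal: 68 + 62 + 66 + 64 + ? → (4,4) = 320 − 260 = 60.
Row 4 must total 320; the given cells sum to 266, so (4,2) = 54.
Column 2 must total 320; the given cells sum to 250, so (5,2) = 70.
From row 5, 320 − (70 + 58 + 86 + 64) gives (5,1) = 42.
The remaining cell in anti-diagonal is (2,4) = 320 − 242 = 78.
Row 2 needs 320; the known cells sum to 236, so (2,1) = 84.
The remaining cell in column 1 is (3,1) = 320 − 270 = 50.
From column 4, 320 − (52 + 78 + 60 + 86) gives (3,4) = 44.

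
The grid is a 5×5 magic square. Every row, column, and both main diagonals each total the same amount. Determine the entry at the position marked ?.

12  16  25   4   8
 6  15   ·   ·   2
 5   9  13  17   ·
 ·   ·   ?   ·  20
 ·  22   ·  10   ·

7

Row 1 is complete and sums to 65; that is the magic constant.
From row 3, 65 − (5 + 9 + 13 + 17) gives (3,5) = 21.
Column 2: 16 + 15 + 9 + 22 + ? = 65, so (4,2) = 3.
Column 5 must total 65; the given cells sum to 51, so (5,5) = 14.
Main diagonal must total 65; the given cells sum to 54, so (4,4) = 11.
Column 4 needs 65; the known cells sum to 42, so (2,4) = 23.
The remaining cell in anti-diagonal is (5,1) = 65 − 47 = 18.
Row 2 needs 65; the known cells sum to 46, so (2,3) = 19.
From row 5, 65 − (18 + 22 + 10 + 14) gives (5,3) = 1.
Column 1: 12 + 6 + 5 + 18 + ? = 65, so (4,1) = 24.
Column 3 must total 65; the given cells sum to 58, so (4,3) = 7.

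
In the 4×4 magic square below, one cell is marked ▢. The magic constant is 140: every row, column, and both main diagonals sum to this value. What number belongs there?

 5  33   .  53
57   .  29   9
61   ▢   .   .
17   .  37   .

Row 1 needs 140; the known cells sum to 91, so (1,3) = 49.
Row 2: 57 + 29 + 9 + ? = 140, so (2,2) = 45.
The remaining cell in column 3 is (3,3) = 140 − 115 = 25.
Main diagonal needs 140; the known cells sum to 75, so (4,4) = 65.
Anti-diagonal needs 140; the known cells sum to 99, so (3,2) = 41.

41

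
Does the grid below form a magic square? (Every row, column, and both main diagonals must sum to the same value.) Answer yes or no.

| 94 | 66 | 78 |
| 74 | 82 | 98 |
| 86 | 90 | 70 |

No — main diagonal sums to 246 but row 1 sums to 238.

Row 1: 94 + 66 + 78 = 238.
Row 2: 74 + 82 + 98 = 254.
Row 3: 86 + 90 + 70 = 246.
Column 1: 94 + 74 + 86 = 254.
Column 2: 66 + 82 + 90 = 238.
Column 3: 78 + 98 + 70 = 246.
Main diagonal: 94 + 82 + 70 = 246.
Anti-diagonal: 78 + 82 + 86 = 246.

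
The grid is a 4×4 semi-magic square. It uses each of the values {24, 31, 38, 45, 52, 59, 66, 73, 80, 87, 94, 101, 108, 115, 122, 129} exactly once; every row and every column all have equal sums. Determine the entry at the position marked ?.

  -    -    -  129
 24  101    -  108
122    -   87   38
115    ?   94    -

66

The 16 entries sum to 1224, so each line sums to 1224/4 = 306.
Row 2: 24 + 101 + 108 + ? = 306, so (2,3) = 73.
Row 3 must total 306; the given cells sum to 247, so (3,2) = 59.
The remaining cell in column 1 is (1,1) = 306 − 261 = 45.
Column 3 needs 306; the known cells sum to 254, so (1,3) = 52.
From column 4, 306 − (129 + 108 + 38) gives (4,4) = 31.
Row 1 needs 306; the known cells sum to 226, so (1,2) = 80.
Using row 4: 115 + 94 + 31 + ? → (4,2) = 306 − 240 = 66.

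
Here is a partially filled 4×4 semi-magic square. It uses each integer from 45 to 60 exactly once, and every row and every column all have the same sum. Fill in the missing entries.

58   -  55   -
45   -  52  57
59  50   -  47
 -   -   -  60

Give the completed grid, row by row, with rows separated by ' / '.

The entries are 45 through 60, which sum to 840, so each line sums to 840/4 = 210.
Row 2: 45 + 52 + 57 + ? = 210, so (2,2) = 56.
Row 3 must total 210; the given cells sum to 156, so (3,3) = 54.
Column 1 must total 210; the given cells sum to 162, so (4,1) = 48.
Column 3 needs 210; the known cells sum to 161, so (4,3) = 49.
Column 4 needs 210; the known cells sum to 164, so (1,4) = 46.
From row 1, 210 − (58 + 55 + 46) gives (1,2) = 51.
The remaining cell in row 4 is (4,2) = 210 − 157 = 53.

58 51 55 46 / 45 56 52 57 / 59 50 54 47 / 48 53 49 60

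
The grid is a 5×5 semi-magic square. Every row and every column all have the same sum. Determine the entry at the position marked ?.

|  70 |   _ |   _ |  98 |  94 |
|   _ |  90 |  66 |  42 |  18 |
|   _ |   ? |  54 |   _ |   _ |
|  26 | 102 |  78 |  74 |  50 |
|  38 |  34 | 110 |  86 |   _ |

58

Row 4 is complete and sums to 330; that is the magic constant.
Using row 2: 90 + 66 + 42 + 18 + ? → (2,1) = 330 − 216 = 114.
From row 5, 330 − (38 + 34 + 110 + 86) gives (5,5) = 62.
Column 1: 70 + 114 + 26 + 38 + ? = 330, so (3,1) = 82.
The remaining cell in column 3 is (1,3) = 330 − 308 = 22.
Column 4 needs 330; the known cells sum to 300, so (3,4) = 30.
Column 5: 94 + 18 + 50 + 62 + ? = 330, so (3,5) = 106.
From row 1, 330 − (70 + 22 + 98 + 94) gives (1,2) = 46.
Using row 3: 82 + 54 + 30 + 106 + ? → (3,2) = 330 − 272 = 58.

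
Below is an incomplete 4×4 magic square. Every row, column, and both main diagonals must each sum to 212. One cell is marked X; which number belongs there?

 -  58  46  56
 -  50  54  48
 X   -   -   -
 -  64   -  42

Row 1 needs 212; the known cells sum to 160, so (1,1) = 52.
Row 2: 50 + 54 + 48 + ? = 212, so (2,1) = 60.
The remaining cell in column 2 is (3,2) = 212 − 172 = 40.
Column 4: 56 + 48 + 42 + ? = 212, so (3,4) = 66.
Using main diagonal: 52 + 50 + 42 + ? → (3,3) = 212 − 144 = 68.
Anti-diagonal: 56 + 54 + 40 + ? = 212, so (4,1) = 62.
Row 3 must total 212; the given cells sum to 174, so (3,1) = 38.

38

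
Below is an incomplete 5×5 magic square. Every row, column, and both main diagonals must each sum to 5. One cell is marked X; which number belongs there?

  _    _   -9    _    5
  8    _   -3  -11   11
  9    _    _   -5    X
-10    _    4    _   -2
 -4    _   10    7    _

-8

Using row 2: 8 + (-3) + (-11) + 11 + ? → (2,2) = 5 − 5 = 0.
Column 1: 8 + 9 + (-10) + (-4) + ? = 5, so (1,1) = 2.
Column 3: -9 + (-3) + 4 + 10 + ? = 5, so (3,3) = 3.
Anti-diagonal: 5 + (-11) + 3 + (-4) + ? = 5, so (4,2) = 12.
From row 4, 5 − (-10 + 12 + 4 + (-2)) gives (4,4) = 1.
Column 4 must total 5; the given cells sum to -8, so (1,4) = 13.
Main diagonal must total 5; the given cells sum to 6, so (5,5) = -1.
Row 1: 2 + (-9) + 13 + 5 + ? = 5, so (1,2) = -6.
Row 5: -4 + 10 + 7 + (-1) + ? = 5, so (5,2) = -7.
Using column 2: -6 + 0 + 12 + (-7) + ? → (3,2) = 5 − (-1) = 6.
Column 5 must total 5; the given cells sum to 13, so (3,5) = -8.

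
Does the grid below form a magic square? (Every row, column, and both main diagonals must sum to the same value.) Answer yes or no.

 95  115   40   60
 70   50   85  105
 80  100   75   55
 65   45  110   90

Yes

Row 1: 95 + 115 + 40 + 60 = 310.
Row 2: 70 + 50 + 85 + 105 = 310.
Row 3: 80 + 100 + 75 + 55 = 310.
Row 4: 65 + 45 + 110 + 90 = 310.
Column 1: 95 + 70 + 80 + 65 = 310.
Column 2: 115 + 50 + 100 + 45 = 310.
Column 3: 40 + 85 + 75 + 110 = 310.
Column 4: 60 + 105 + 55 + 90 = 310.
Main diagonal: 95 + 50 + 75 + 90 = 310.
Anti-diagonal: 60 + 85 + 100 + 65 = 310.
All lines sum to 310.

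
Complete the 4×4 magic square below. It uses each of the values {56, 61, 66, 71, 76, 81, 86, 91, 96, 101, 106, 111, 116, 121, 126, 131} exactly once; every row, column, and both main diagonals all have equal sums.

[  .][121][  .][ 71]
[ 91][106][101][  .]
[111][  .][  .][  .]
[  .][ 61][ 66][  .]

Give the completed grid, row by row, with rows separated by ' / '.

56 121 126 71 / 91 106 101 76 / 111 86 81 96 / 116 61 66 131

The 16 entries sum to 1496, so each line sums to 1496/4 = 374.
Using row 2: 91 + 106 + 101 + ? → (2,4) = 374 − 298 = 76.
The remaining cell in column 2 is (3,2) = 374 − 288 = 86.
The remaining cell in anti-diagonal is (4,1) = 374 − 258 = 116.
The remaining cell in row 4 is (4,4) = 374 − 243 = 131.
Column 1 needs 374; the known cells sum to 318, so (1,1) = 56.
Using column 4: 71 + 76 + 131 + ? → (3,4) = 374 − 278 = 96.
Main diagonal needs 374; the known cells sum to 293, so (3,3) = 81.
Using row 1: 56 + 121 + 71 + ? → (1,3) = 374 − 248 = 126.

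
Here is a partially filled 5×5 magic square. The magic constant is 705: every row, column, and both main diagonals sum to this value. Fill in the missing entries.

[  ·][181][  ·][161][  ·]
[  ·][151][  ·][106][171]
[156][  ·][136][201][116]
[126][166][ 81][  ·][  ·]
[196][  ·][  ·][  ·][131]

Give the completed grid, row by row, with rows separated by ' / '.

From row 3, 705 − (156 + 136 + 201 + 116) gives (3,2) = 96.
Column 2: 181 + 151 + 96 + 166 + ? = 705, so (5,2) = 111.
Using anti-diagonal: 106 + 136 + 166 + 196 + ? → (1,5) = 705 − 604 = 101.
From column 5, 705 − (101 + 171 + 116 + 131) gives (4,5) = 186.
From row 4, 705 − (126 + 166 + 81 + 186) gives (4,4) = 146.
Column 4: 161 + 106 + 201 + 146 + ? = 705, so (5,4) = 91.
Main diagonal must total 705; the given cells sum to 564, so (1,1) = 141.
From row 1, 705 − (141 + 181 + 161 + 101) gives (1,3) = 121.
Row 5 must total 705; the given cells sum to 529, so (5,3) = 176.
From column 1, 705 − (141 + 156 + 126 + 196) gives (2,1) = 86.
Column 3: 121 + 136 + 81 + 176 + ? = 705, so (2,3) = 191.

141 181 121 161 101 / 86 151 191 106 171 / 156 96 136 201 116 / 126 166 81 146 186 / 196 111 176 91 131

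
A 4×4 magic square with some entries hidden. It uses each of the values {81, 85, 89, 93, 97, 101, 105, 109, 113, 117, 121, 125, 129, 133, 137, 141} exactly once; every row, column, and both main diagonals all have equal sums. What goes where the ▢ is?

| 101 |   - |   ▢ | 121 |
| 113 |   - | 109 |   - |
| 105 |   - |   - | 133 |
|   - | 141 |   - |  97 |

137

The 16 entries sum to 1776, so each line sums to 1776/4 = 444.
Column 1 must total 444; the given cells sum to 319, so (4,1) = 125.
Using column 4: 121 + 133 + 97 + ? → (2,4) = 444 − 351 = 93.
Anti-diagonal must total 444; the given cells sum to 355, so (3,2) = 89.
Row 2: 113 + 109 + 93 + ? = 444, so (2,2) = 129.
From row 3, 444 − (105 + 89 + 133) gives (3,3) = 117.
Row 4 needs 444; the known cells sum to 363, so (4,3) = 81.
Column 2: 129 + 89 + 141 + ? = 444, so (1,2) = 85.
Column 3 needs 444; the known cells sum to 307, so (1,3) = 137.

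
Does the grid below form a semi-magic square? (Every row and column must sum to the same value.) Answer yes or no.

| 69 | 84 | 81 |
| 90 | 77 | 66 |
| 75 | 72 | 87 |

No — column 1 sums to 234 but row 2 sums to 233.

Row 1: 69 + 84 + 81 = 234.
Row 2: 90 + 77 + 66 = 233.
Row 3: 75 + 72 + 87 = 234.
Column 1: 69 + 90 + 75 = 234.
Column 2: 84 + 77 + 72 = 233.
Column 3: 81 + 66 + 87 = 234.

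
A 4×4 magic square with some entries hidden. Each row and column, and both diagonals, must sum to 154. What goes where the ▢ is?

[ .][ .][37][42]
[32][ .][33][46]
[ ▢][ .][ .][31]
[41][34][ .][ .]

45

The remaining cell in row 2 is (2,2) = 154 − 111 = 43.
From column 4, 154 − (42 + 46 + 31) gives (4,4) = 35.
Using anti-diagonal: 42 + 33 + 41 + ? → (3,2) = 154 − 116 = 38.
From row 4, 154 − (41 + 34 + 35) gives (4,3) = 44.
Column 2: 43 + 38 + 34 + ? = 154, so (1,2) = 39.
The remaining cell in column 3 is (3,3) = 154 − 114 = 40.
Main diagonal: 43 + 40 + 35 + ? = 154, so (1,1) = 36.
The remaining cell in row 3 is (3,1) = 154 − 109 = 45.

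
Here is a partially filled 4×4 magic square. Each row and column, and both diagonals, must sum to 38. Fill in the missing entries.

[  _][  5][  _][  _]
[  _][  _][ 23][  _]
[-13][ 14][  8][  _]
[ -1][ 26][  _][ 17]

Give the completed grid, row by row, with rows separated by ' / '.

20 5 11 2 / 32 -7 23 -10 / -13 14 8 29 / -1 26 -4 17

Row 3 must total 38; the given cells sum to 9, so (3,4) = 29.
Using row 4: -1 + 26 + 17 + ? → (4,3) = 38 − 42 = -4.
Column 2: 5 + 14 + 26 + ? = 38, so (2,2) = -7.
Column 3: 23 + 8 + (-4) + ? = 38, so (1,3) = 11.
Using main diagonal: -7 + 8 + 17 + ? → (1,1) = 38 − 18 = 20.
From anti-diagonal, 38 − (23 + 14 + (-1)) gives (1,4) = 2.
Column 1 needs 38; the known cells sum to 6, so (2,1) = 32.
The remaining cell in column 4 is (2,4) = 38 − 48 = -10.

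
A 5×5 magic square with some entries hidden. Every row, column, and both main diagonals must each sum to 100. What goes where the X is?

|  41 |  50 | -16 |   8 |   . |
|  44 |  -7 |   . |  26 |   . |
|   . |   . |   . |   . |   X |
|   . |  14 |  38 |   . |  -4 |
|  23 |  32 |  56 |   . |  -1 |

Row 1: 41 + 50 + (-16) + 8 + ? = 100, so (1,5) = 17.
The remaining cell in row 5 is (5,4) = 100 − 110 = -10.
Column 2: 50 + (-7) + 14 + 32 + ? = 100, so (3,2) = 11.
Using anti-diagonal: 17 + 26 + 14 + 23 + ? → (3,3) = 100 − 80 = 20.
From column 3, 100 − (-16 + 20 + 38 + 56) gives (2,3) = 2.
Main diagonal needs 100; the known cells sum to 53, so (4,4) = 47.
Row 2: 44 + (-7) + 2 + 26 + ? = 100, so (2,5) = 35.
Row 4 must total 100; the given cells sum to 95, so (4,1) = 5.
Column 1: 41 + 44 + 5 + 23 + ? = 100, so (3,1) = -13.
Column 4: 8 + 26 + 47 + (-10) + ? = 100, so (3,4) = 29.
Column 5 must total 100; the given cells sum to 47, so (3,5) = 53.

53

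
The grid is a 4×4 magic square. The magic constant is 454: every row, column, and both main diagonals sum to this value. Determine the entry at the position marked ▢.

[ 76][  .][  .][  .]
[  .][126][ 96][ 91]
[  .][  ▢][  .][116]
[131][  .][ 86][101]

81

Using row 2: 126 + 96 + 91 + ? → (2,1) = 454 − 313 = 141.
Row 4: 131 + 86 + 101 + ? = 454, so (4,2) = 136.
The remaining cell in column 1 is (3,1) = 454 − 348 = 106.
The remaining cell in column 4 is (1,4) = 454 − 308 = 146.
Using main diagonal: 76 + 126 + 101 + ? → (3,3) = 454 − 303 = 151.
Anti-diagonal needs 454; the known cells sum to 373, so (3,2) = 81.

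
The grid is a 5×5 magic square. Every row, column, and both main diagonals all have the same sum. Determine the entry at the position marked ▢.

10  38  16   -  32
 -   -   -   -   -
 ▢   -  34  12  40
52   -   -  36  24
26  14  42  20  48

18

Row 5 is complete and sums to 150; that is the magic constant.
From row 1, 150 − (10 + 38 + 16 + 32) gives (1,4) = 54.
Using column 4: 54 + 12 + 36 + 20 + ? → (2,4) = 150 − 122 = 28.
Using column 5: 32 + 40 + 24 + 48 + ? → (2,5) = 150 − 144 = 6.
Using main diagonal: 10 + 34 + 36 + 48 + ? → (2,2) = 150 − 128 = 22.
Anti-diagonal needs 150; the known cells sum to 120, so (4,2) = 30.
Row 4 needs 150; the known cells sum to 142, so (4,3) = 8.
The remaining cell in column 2 is (3,2) = 150 − 104 = 46.
The remaining cell in column 3 is (2,3) = 150 − 100 = 50.
From row 2, 150 − (22 + 50 + 28 + 6) gives (2,1) = 44.
Row 3 must total 150; the given cells sum to 132, so (3,1) = 18.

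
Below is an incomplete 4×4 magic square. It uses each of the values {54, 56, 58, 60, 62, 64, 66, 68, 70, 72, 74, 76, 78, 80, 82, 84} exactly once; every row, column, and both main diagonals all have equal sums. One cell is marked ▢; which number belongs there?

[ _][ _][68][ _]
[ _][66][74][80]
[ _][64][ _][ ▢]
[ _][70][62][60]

The 16 entries sum to 1104, so each line sums to 1104/4 = 276.
Row 2: 66 + 74 + 80 + ? = 276, so (2,1) = 56.
Row 4 needs 276; the known cells sum to 192, so (4,1) = 84.
From column 2, 276 − (66 + 64 + 70) gives (1,2) = 76.
Using column 3: 68 + 74 + 62 + ? → (3,3) = 276 − 204 = 72.
Main diagonal needs 276; the known cells sum to 198, so (1,1) = 78.
Anti-diagonal needs 276; the known cells sum to 222, so (1,4) = 54.
Using column 1: 78 + 56 + 84 + ? → (3,1) = 276 − 218 = 58.
The remaining cell in column 4 is (3,4) = 276 − 194 = 82.

82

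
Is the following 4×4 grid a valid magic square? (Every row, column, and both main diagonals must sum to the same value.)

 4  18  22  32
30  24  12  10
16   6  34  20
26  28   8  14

Yes

Row 1: 4 + 18 + 22 + 32 = 76.
Row 2: 30 + 24 + 12 + 10 = 76.
Row 3: 16 + 6 + 34 + 20 = 76.
Row 4: 26 + 28 + 8 + 14 = 76.
Column 1: 4 + 30 + 16 + 26 = 76.
Column 2: 18 + 24 + 6 + 28 = 76.
Column 3: 22 + 12 + 34 + 8 = 76.
Column 4: 32 + 10 + 20 + 14 = 76.
Main diagonal: 4 + 24 + 34 + 14 = 76.
Anti-diagonal: 32 + 12 + 6 + 26 = 76.
All lines sum to 76.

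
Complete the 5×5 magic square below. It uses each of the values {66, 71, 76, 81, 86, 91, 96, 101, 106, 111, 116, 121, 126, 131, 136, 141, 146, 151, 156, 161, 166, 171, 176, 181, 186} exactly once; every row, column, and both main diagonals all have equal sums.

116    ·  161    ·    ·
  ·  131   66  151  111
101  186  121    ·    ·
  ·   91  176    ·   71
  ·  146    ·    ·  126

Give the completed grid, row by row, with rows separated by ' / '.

116 76 161 96 181 / 171 131 66 151 111 / 101 186 121 81 141 / 156 91 176 136 71 / 86 146 106 166 126

The 25 entries sum to 3150, so each line sums to 3150/5 = 630.
Using row 2: 131 + 66 + 151 + 111 + ? → (2,1) = 630 − 459 = 171.
The remaining cell in column 2 is (1,2) = 630 − 554 = 76.
From column 3, 630 − (161 + 66 + 121 + 176) gives (5,3) = 106.
From main diagonal, 630 − (116 + 131 + 121 + 126) gives (4,4) = 136.
The remaining cell in row 4 is (4,1) = 630 − 474 = 156.
The remaining cell in column 1 is (5,1) = 630 − 544 = 86.
Using anti-diagonal: 151 + 121 + 91 + 86 + ? → (1,5) = 630 − 449 = 181.
Row 1: 116 + 76 + 161 + 181 + ? = 630, so (1,4) = 96.
Row 5: 86 + 146 + 106 + 126 + ? = 630, so (5,4) = 166.
Column 4: 96 + 151 + 136 + 166 + ? = 630, so (3,4) = 81.
From column 5, 630 − (181 + 111 + 71 + 126) gives (3,5) = 141.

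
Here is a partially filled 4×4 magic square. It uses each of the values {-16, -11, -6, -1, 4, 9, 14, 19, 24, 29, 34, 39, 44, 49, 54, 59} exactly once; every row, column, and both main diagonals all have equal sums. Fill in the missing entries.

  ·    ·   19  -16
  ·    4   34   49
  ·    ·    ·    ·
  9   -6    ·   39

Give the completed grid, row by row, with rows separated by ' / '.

54 29 19 -16 / -1 4 34 49 / 24 59 -11 14 / 9 -6 44 39

The 16 entries sum to 344, so each line sums to 344/4 = 86.
Row 2 needs 86; the known cells sum to 87, so (2,1) = -1.
The remaining cell in row 4 is (4,3) = 86 − 42 = 44.
Column 3 must total 86; the given cells sum to 97, so (3,3) = -11.
Column 4 needs 86; the known cells sum to 72, so (3,4) = 14.
The remaining cell in main diagonal is (1,1) = 86 − 32 = 54.
The remaining cell in anti-diagonal is (3,2) = 86 − 27 = 59.
Using row 1: 54 + 19 + (-16) + ? → (1,2) = 86 − 57 = 29.
The remaining cell in row 3 is (3,1) = 86 − 62 = 24.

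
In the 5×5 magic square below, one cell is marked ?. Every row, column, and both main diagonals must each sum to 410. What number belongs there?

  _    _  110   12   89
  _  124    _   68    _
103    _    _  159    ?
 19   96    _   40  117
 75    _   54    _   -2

Row 4: 19 + 96 + 40 + 117 + ? = 410, so (4,3) = 138.
Column 4 needs 410; the known cells sum to 279, so (5,4) = 131.
Anti-diagonal must total 410; the given cells sum to 328, so (3,3) = 82.
Using row 5: 75 + 54 + 131 + (-2) + ? → (5,2) = 410 − 258 = 152.
Using column 3: 110 + 82 + 138 + 54 + ? → (2,3) = 410 − 384 = 26.
Main diagonal needs 410; the known cells sum to 244, so (1,1) = 166.
From row 1, 410 − (166 + 110 + 12 + 89) gives (1,2) = 33.
Column 1: 166 + 103 + 19 + 75 + ? = 410, so (2,1) = 47.
Column 2 must total 410; the given cells sum to 405, so (3,2) = 5.
Row 2 must total 410; the given cells sum to 265, so (2,5) = 145.
From row 3, 410 − (103 + 5 + 82 + 159) gives (3,5) = 61.

61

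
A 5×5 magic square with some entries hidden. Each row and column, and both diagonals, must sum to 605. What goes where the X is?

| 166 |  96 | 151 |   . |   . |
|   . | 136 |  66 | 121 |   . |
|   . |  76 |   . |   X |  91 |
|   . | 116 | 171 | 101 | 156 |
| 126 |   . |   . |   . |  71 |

Row 4: 116 + 171 + 101 + 156 + ? = 605, so (4,1) = 61.
The remaining cell in column 2 is (5,2) = 605 − 424 = 181.
The remaining cell in main diagonal is (3,3) = 605 − 474 = 131.
From anti-diagonal, 605 − (121 + 131 + 116 + 126) gives (1,5) = 111.
Row 1 needs 605; the known cells sum to 524, so (1,4) = 81.
The remaining cell in column 3 is (5,3) = 605 − 519 = 86.
The remaining cell in column 5 is (2,5) = 605 − 429 = 176.
From row 2, 605 − (136 + 66 + 121 + 176) gives (2,1) = 106.
The remaining cell in row 5 is (5,4) = 605 − 464 = 141.
Column 1 needs 605; the known cells sum to 459, so (3,1) = 146.
Column 4 must total 605; the given cells sum to 444, so (3,4) = 161.

161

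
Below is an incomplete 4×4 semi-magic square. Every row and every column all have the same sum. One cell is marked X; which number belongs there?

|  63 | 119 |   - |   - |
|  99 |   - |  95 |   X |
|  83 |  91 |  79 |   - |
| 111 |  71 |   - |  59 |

87

Column 1 is complete and sums to 356; that is the magic constant.
From row 3, 356 − (83 + 91 + 79) gives (3,4) = 103.
Row 4: 111 + 71 + 59 + ? = 356, so (4,3) = 115.
The remaining cell in column 2 is (2,2) = 356 − 281 = 75.
From column 3, 356 − (95 + 79 + 115) gives (1,3) = 67.
Row 1 must total 356; the given cells sum to 249, so (1,4) = 107.
Row 2 needs 356; the known cells sum to 269, so (2,4) = 87.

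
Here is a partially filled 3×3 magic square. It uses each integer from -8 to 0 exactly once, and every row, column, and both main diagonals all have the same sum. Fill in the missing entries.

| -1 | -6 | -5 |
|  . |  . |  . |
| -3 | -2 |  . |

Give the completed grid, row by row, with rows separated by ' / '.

The entries are -8 through 0, which sum to -36, so each line sums to -36/3 = -12.
Row 3 must total -12; the given cells sum to -5, so (3,3) = -7.
Column 1: -1 + (-3) + ? = -12, so (2,1) = -8.
Column 2 needs -12; the known cells sum to -8, so (2,2) = -4.
The remaining cell in column 3 is (2,3) = -12 − (-12) = 0.

-1 -6 -5 / -8 -4 0 / -3 -2 -7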